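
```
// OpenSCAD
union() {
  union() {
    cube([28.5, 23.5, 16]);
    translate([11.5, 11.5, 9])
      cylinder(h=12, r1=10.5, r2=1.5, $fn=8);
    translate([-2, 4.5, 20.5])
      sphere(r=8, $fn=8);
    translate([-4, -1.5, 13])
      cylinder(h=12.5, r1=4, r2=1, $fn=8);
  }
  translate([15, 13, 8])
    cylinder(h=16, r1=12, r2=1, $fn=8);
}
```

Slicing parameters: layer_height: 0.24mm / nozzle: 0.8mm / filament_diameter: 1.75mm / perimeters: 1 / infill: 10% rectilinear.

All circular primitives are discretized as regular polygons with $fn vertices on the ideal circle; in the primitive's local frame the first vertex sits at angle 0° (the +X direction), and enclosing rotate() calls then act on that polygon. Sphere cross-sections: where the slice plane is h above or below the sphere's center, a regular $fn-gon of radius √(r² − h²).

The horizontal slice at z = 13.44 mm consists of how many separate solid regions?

At z = 13.44 mm: the cube is present — its section is the full 28.5×23.5 rectangle; the cone at (11.5, 11.5): at t=0.370 of its height the radius interpolates to r₁+(r₂−r₁)t = 7.170, giving a regular 8-gon of that circumradius; the r=8 sphere at (-2, 4.5) contributes a regular 8-gon of circumradius √(8²−7.06²) = 3.762; the cone at (-4, -1.5) contributes a regular 8-gon of circumradius 3.894 (interpolated between r1=4 and r2=1 at t=0.035); Merging all regions: the regions partially overlap (shared area 154.47 mm²), so overlapping operands fuse into one piece — 1 connected region; the cone at (15, 13) contributes a regular 8-gon of circumradius 8.260 (interpolated between r1=12 and r2=1 at t=0.340); Combining (union): the cone at (15, 13) lies entirely inside the result so far, so the union is just the result so far — 1 connected region. The result has 1 disconnected region.

1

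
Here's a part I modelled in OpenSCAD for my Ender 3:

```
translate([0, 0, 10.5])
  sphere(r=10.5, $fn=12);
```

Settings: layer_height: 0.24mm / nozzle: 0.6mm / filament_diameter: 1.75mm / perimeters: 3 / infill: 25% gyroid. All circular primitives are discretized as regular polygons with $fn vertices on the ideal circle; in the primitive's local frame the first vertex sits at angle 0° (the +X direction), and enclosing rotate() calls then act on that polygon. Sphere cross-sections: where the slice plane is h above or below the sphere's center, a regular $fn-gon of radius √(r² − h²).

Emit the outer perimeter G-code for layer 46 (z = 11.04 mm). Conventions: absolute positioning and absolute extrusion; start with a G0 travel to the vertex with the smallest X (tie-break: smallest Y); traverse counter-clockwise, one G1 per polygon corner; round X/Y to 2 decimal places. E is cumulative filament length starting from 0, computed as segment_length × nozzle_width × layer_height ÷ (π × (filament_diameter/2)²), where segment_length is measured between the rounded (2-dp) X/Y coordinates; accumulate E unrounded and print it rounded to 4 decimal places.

At z = 11.04 mm: the r=10.5 sphere contributes a regular 12-gon of circumradius √(10.5²−0.54²) = 10.486. The outline is a single polygon with 12 vertices. Extrusion per mm of travel: 0.6 × 0.24 / (π × 0.875²) = 0.059868. Accumulating E over each segment gives final E = 3.8994.

G0 X-10.49 Y0.00 Z11.04
G1 X-9.08 Y-5.24 E0.3249
G1 X-5.24 Y-9.08 E0.6500
G1 X0.00 Y-10.49 E0.9749
G1 X5.24 Y-9.08 E1.2997
G1 X9.08 Y-5.24 E1.6248
G1 X10.49 Y0.00 E1.9497
G1 X9.08 Y5.24 E2.2746
G1 X5.24 Y9.08 E2.5997
G1 X0.00 Y10.49 E2.9246
G1 X-5.24 Y9.08 E3.2494
G1 X-9.08 Y5.24 E3.5746
G1 X-10.49 Y0.00 E3.8994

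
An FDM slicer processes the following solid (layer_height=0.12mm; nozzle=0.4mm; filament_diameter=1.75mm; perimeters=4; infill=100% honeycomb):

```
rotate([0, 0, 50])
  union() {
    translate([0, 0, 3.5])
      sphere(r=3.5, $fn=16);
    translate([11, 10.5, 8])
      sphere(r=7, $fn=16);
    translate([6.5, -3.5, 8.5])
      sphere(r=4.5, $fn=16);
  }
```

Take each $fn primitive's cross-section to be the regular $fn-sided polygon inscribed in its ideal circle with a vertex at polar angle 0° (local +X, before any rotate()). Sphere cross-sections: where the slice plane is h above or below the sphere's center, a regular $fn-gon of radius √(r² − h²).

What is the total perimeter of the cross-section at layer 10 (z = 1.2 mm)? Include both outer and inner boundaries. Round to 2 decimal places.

26.84 mm

At z = 1.2 mm: the r=3.5 sphere contributes a regular 16-gon of circumradius √(3.5²−2.3²) = 2.638 (perimeter = 2·16·2.638·sin(180°/16) = 16.47 mm); the r=7 sphere at (11, 10.5) slices to a regular 16-gon of circumradius 1.661 (√(r²−h²) with h=6.8 from center) (perimeter = 2·16·1.661·sin(180°/16) = 10.37 mm); the sphere at (6.5, -3.5) is absent (|z−center|=7.300 > r=4.5); Combining (union): the 2 present regions are separate (no shared area or edge), so areas and boundary lengths simply add and each stays a separate island — boundary = 26.84 mm; (whole slice rotated 50° about Z — lengths, areas and connectivity unchanged). Overall, the cross-section has 2 separate islands. Total boundary length (outer) = 26.84 mm.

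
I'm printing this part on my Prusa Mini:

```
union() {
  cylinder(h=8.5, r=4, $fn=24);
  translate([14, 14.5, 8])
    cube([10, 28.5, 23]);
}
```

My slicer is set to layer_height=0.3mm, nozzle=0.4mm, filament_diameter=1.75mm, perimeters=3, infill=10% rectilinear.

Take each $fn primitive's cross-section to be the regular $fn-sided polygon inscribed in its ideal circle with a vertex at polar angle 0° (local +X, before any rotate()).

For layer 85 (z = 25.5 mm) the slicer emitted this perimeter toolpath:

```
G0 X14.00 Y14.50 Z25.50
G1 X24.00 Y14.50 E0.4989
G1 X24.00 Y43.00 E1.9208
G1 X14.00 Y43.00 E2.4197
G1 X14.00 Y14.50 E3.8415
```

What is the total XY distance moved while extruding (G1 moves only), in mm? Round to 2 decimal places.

77.00 mm

Sum the Euclidean lengths of each G1 segment: total = 77.00 mm.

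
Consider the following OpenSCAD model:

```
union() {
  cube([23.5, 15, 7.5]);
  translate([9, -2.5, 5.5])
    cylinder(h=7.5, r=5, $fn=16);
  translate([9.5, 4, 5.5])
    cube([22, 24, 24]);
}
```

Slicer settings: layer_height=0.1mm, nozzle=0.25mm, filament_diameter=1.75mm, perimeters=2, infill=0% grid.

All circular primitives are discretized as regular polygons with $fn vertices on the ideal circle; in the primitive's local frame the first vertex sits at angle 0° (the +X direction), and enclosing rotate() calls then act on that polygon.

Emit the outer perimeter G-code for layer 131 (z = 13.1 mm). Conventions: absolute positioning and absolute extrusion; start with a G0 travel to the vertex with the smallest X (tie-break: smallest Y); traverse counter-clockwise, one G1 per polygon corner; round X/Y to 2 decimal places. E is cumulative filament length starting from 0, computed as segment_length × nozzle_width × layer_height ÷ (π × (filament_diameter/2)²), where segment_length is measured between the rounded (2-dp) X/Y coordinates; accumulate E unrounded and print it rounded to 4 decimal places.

At z = 13.1 mm: the cube is not intersected at this z (z outside [0, 7.5]); the cylinder at (9, -2.5) is not intersected at this z (z outside [5.5, 13]); the cube at (9.5, 4) is present — its section is the full 22×24 rectangle; Merging all regions: only the 22×24 cube at (9.5, 4) is present, so the union is just that shape — 1 connected region. The outline is a single polygon with 4 vertices. Extrusion per mm of travel: 0.25 × 0.1 / (π × 0.875²) = 0.010394. Accumulating E over each segment gives final E = 0.9562.

G0 X9.50 Y4.00 Z13.10
G1 X31.50 Y4.00 E0.2287
G1 X31.50 Y28.00 E0.4781
G1 X9.50 Y28.00 E0.7068
G1 X9.50 Y4.00 E0.9562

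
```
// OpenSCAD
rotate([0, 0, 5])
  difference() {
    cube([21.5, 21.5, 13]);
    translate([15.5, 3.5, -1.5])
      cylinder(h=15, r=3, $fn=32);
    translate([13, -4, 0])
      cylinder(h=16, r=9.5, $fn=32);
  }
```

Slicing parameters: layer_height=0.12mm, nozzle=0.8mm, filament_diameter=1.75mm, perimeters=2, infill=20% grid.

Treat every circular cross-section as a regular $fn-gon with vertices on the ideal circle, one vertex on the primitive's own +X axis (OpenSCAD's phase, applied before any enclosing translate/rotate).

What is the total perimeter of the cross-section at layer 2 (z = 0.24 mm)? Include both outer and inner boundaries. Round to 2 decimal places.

At z = 0.24 mm: the cube (footprint 21.5×21.5) is included at this height (perimeter 86.00 mm); the r=3 cylinder at (15.5, 3.5) gives a regular 32-gon of circumradius 3 (constant along its height) (perimeter = 2·32·3.000·sin(180°/32) = 18.82 mm); the r=9.5 cylinder at (13, -4) contributes a regular 32-gon of circumradius 9.5 (perimeter = 2·32·9.500·sin(180°/32) = 59.59 mm); Taking the first minus the rest: starting from the 21.5×21.5 cube, the r=3 cylinder at (15.5, 3.5) lies wholly inside it (removes its full 28.09 mm² and its 18.82 mm outline becomes a hole wall); the r=9.5 cylinder at (13, -4) partially overlaps it — only the 45.11 mm² overlap (of its 281.71 mm²) is removed, clipping the outline — boundary = 91.54 mm; (whole slice rotated 5° about Z — lengths, areas and connectivity unchanged). Overall, the cross-section is a single solid region. Total boundary length (outer) = 91.54 mm.

91.54 mm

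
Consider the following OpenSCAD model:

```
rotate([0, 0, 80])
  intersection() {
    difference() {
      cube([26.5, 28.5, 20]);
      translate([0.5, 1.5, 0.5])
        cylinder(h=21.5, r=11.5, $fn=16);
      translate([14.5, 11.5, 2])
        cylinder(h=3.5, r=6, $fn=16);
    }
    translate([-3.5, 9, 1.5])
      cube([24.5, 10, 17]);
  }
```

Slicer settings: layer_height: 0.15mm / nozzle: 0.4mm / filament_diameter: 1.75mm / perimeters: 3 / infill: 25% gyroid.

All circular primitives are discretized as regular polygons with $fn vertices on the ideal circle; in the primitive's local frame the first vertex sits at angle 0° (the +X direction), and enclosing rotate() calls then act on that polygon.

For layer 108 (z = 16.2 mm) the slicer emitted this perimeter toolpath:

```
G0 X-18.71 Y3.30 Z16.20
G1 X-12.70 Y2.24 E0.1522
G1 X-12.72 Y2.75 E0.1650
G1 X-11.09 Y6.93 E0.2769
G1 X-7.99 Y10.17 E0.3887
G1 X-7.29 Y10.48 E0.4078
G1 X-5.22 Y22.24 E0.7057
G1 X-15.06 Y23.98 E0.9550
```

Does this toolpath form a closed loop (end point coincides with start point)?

Start point (G0): (-18.71, 3.30). End point (last G1): the path does not return to the start — open.

no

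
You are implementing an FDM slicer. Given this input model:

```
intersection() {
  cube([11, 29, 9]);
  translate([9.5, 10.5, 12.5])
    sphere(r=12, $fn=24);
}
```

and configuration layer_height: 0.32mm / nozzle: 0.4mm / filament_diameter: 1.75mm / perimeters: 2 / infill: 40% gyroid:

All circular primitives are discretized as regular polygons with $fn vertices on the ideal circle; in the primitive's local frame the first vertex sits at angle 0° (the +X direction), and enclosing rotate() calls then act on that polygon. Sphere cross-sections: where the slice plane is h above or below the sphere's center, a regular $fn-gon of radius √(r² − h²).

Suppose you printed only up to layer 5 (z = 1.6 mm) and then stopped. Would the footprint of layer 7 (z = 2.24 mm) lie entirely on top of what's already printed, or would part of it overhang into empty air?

Compare the two slices. At z = 1.6: the cube is present — its section is the full 11×29 rectangle (area 319.00 mm²); the r=12 sphere at (9.5, 10.5) slices to a regular 24-gon of circumradius 5.019 (√(r²−h²) with h=10.9 from center) (area = (24/2)·5.019²·sin(360°/24) = 78.24 mm²); Keeping only the common overlap: the r=12 sphere at (9.5, 10.5) partially overlaps the 11×29 cube; clipping to the common part keeps 53.87 mm² — area = 53.87 mm². At z = 2.24: the cube (footprint 11×29) is included at this height (area 319.00 mm²); the r=12 sphere at (9.5, 10.5) slices to a regular 24-gon of circumradius 6.224 (√(r²−h²) with h=10.26 from center) (area = (24/2)·6.224²·sin(360°/24) = 120.30 mm²); After intersecting: the r=12 sphere at (9.5, 10.5) partially overlaps the 11×29 cube; clipping to the common part keeps 78.52 mm² — area = 78.52 mm². Checking containment: at z = 2.24 the cross-section extends beyond the z = 1.6 cross-section by about 24.66 mm².

part overhangs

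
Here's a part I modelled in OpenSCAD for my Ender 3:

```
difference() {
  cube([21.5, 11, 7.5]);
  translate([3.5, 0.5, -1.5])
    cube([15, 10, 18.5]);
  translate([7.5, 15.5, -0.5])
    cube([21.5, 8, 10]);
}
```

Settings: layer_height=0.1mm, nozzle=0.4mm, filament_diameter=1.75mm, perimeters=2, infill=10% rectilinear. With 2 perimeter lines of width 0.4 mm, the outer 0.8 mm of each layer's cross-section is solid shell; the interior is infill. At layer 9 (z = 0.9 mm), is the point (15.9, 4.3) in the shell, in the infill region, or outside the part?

At z = 0.9 mm: the cube (footprint 21.5×11) is included at this height; the cube at (3.5, 0.5) (footprint 15×10) is included at this height; the cube at (7.5, 15.5) (footprint 21.5×8) is included at this height; After the difference (first − rest): starting from the 21.5×11 cube, the 15×10 cube at (3.5, 0.5) lies wholly inside it (removes its full 150.00 mm² and its 50.00 mm outline becomes a hole wall); the 21.5×8 cube at (7.5, 15.5) misses the remaining region (no effect) — 1 connected region with 1 hole. Overall, the cross-section is one region with 1 hole. The nearest boundary edge runs (18.50, 0.50)→(18.50, 10.50); distance from the point to it = 2.60 mm. The point is not inside any of the regions above, so it lies outside the cross-section (2.60 mm from the nearest boundary).

outside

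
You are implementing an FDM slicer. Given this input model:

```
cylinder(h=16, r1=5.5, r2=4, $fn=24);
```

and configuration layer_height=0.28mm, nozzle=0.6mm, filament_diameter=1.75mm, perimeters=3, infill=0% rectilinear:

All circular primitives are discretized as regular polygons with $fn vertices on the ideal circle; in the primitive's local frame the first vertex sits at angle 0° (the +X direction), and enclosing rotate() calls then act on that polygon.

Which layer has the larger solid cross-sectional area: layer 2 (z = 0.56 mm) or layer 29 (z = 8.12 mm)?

layer 2 (z = 0.56 mm)

Layer 2 (z = 0.56): the cone: at t=0.035 of its height the radius interpolates to r₁+(r₂−r₁)t = 5.447, giving a regular 24-gon of that circumradius (area = (24/2)·5.447²·sin(360°/24) = 92.17 mm²). So its area = 92.17 mm². Layer 29 (z = 8.12): the cone: at t=0.507 of its height the radius interpolates to r₁+(r₂−r₁)t = 4.739, giving a regular 24-gon of that circumradius (area = (24/2)·4.739²·sin(360°/24) = 69.74 mm²). So its area = 69.74 mm². Layer 2 is larger (92.17 vs 69.74 mm²).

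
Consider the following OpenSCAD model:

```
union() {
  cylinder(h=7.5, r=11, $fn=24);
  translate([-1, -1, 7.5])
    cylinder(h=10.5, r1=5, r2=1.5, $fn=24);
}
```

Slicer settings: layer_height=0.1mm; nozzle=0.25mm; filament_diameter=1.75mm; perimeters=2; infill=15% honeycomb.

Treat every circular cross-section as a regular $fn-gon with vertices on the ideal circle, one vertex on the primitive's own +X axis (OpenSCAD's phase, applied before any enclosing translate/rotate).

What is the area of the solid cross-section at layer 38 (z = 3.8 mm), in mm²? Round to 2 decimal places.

375.81 mm²

At z = 3.8 mm: the r=11 cylinder gives a regular 24-gon of circumradius 11 (constant along its height) (area = (24/2)·11.000²·sin(360°/24) = 375.81 mm²); the cone at (-1, -1) is absent (z outside [7.5, 18]); Combining (union): only the r=11 cylinder is present, so the union is just that shape — area = 375.81 mm². Overall, the cross-section is a single solid region. Net area = 375.81 mm².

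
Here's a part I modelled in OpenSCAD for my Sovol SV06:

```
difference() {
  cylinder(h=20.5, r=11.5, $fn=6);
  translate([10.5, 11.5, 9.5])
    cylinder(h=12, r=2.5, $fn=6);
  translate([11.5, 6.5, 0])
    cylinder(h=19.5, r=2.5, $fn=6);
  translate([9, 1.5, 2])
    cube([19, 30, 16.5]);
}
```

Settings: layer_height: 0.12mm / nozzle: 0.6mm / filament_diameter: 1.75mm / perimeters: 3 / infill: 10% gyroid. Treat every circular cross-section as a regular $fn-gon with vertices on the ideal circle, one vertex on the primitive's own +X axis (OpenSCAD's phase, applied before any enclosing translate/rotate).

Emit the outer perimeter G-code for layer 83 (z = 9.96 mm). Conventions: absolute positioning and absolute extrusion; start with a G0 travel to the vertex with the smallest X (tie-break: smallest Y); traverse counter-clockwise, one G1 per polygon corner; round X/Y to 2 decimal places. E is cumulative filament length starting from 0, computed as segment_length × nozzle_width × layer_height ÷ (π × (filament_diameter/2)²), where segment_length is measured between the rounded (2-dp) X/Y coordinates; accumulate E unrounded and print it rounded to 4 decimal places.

At z = 9.96 mm: the cylinder: section is a regular 6-gon, circumradius r=11.5; the r=2.5 cylinder at (10.5, 11.5) gives a regular 6-gon of circumradius 2.5 (constant along its height); the r=2.5 cylinder at (11.5, 6.5) gives a regular 6-gon of circumradius 2.5 (constant along its height); the 19×30 cube at (9, 1.5) contributes its full rectangle; After the difference (first − rest): starting from the r=11.5 cylinder, the r=2.5 cylinder at (10.5, 11.5) misses the remaining region (no effect); the r=2.5 cylinder at (11.5, 6.5) misses the remaining region (no effect); the 19×30 cube at (9, 1.5) partially overlaps it — only the 2.31 mm² overlap (of its 570.00 mm²) is removed, clipping the outline — 1 connected region. The outline is a single polygon with 9 vertices. Extrusion per mm of travel: 0.6 × 0.12 / (π × 0.875²) = 0.029934. Accumulating E over each segment gives final E = 2.1013.

G0 X-11.50 Y0.00 Z9.96
G1 X-5.75 Y-9.96 E0.3443
G1 X5.75 Y-9.96 E0.6885
G1 X11.50 Y0.00 E1.0328
G1 X10.63 Y1.50 E1.0847
G1 X9.00 Y1.50 E1.1335
G1 X9.00 Y4.33 E1.2182
G1 X5.75 Y9.96 E1.4128
G1 X-5.75 Y9.96 E1.7570
G1 X-11.50 Y0.00 E2.1013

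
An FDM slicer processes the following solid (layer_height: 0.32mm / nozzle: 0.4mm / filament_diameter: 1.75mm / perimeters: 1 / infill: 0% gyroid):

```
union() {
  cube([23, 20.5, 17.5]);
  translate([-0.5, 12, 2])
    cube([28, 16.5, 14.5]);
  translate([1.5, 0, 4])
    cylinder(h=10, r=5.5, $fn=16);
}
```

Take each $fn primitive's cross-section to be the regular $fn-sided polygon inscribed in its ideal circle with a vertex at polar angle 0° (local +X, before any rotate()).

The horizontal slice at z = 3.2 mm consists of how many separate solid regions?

At z = 3.2 mm: the 23×20.5 cube contributes its full rectangle; the 28×16.5 cube at (-0.5, 12) contributes its full rectangle; the cylinder at (1.5, 0) is not intersected at this z (z outside [4, 14]); Taking the union: the regions partially overlap (shared area 195.50 mm²), so overlapping operands fuse into one piece — 1 connected region. The result has 1 disconnected region.

1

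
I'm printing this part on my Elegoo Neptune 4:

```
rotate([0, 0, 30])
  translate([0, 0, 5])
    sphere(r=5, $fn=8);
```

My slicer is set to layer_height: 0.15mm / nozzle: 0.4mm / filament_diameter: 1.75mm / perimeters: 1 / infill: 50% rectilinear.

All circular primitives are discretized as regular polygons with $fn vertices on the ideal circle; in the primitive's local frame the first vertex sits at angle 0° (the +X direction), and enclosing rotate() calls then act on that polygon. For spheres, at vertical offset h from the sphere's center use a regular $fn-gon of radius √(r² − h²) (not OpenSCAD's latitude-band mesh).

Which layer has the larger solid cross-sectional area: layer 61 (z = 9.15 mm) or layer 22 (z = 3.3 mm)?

layer 22 (z = 3.3 mm)

Layer 61 (z = 9.15): the sphere: section is a regular 8-gon, circumradius = √(r²−h²) = √(5²−4.15²) = 2.789 (area = (8/2)·2.789²·sin(360°/8) = 22.00 mm²); (rotated 30° about Z; rotation is an isometry so areas/perimeters/island counts are preserved). So its area = 22.00 mm². Layer 22 (z = 3.3): the sphere: section is a regular 8-gon, circumradius = √(r²−h²) = √(5²−1.7²) = 4.702 (area = (8/2)·4.702²·sin(360°/8) = 62.54 mm²); (rotated 30° about Z; rotation is an isometry so areas/perimeters/island counts are preserved). So its area = 62.54 mm². Layer 22 is larger (62.54 vs 22.00 mm²).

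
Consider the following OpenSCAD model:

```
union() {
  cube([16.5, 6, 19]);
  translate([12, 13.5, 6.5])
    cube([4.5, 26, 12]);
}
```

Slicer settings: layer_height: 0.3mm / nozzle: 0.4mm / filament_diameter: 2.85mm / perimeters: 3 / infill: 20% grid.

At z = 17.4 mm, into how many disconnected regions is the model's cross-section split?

2

At z = 17.4 mm: the cube (footprint 16.5×6) is included at this height; the 4.5×26 cube at (12, 13.5) contributes its full rectangle; Merging all regions: the 2 present regions are separate (no shared area or edge), so areas and boundary lengths simply add and each stays a separate island — 2 connected regions. The result has 2 disconnected regions.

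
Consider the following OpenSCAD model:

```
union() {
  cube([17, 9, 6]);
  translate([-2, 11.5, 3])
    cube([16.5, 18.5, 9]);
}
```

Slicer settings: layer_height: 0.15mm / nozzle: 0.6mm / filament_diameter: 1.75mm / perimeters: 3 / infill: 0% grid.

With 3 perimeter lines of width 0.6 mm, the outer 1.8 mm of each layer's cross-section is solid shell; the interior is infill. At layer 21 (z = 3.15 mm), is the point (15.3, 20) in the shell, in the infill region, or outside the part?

At z = 3.15 mm: the cube (footprint 17×9) is included at this height; the 16.5×18.5 cube at (-2, 11.5) contributes its full rectangle; Combining (union): the 2 present regions are separate (no shared area or edge), so areas and boundary lengths simply add and each stays a separate island — 2 connected regions. Overall, the cross-section has 2 separate islands. The nearest boundary edge runs (14.50, 30.00)→(14.50, 11.50); distance from the point to it = 0.80 mm. The point is not inside any of the regions above, so it lies outside the cross-section (0.80 mm from the nearest boundary).

outside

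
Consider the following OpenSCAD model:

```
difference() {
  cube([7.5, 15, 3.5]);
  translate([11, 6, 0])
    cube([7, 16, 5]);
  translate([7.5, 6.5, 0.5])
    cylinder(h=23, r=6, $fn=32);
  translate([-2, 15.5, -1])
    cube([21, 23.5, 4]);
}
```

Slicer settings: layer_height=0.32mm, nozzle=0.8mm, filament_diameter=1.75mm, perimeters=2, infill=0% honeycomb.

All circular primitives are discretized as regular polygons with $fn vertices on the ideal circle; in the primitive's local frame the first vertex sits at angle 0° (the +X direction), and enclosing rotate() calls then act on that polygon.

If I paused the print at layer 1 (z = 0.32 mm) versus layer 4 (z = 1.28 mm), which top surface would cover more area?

Layer 1 (z = 0.32): the cube is present — its section is the full 7.5×15 rectangle (area 112.50 mm²); the cube at (11, 6) (footprint 7×16) is included at this height (area 112.00 mm²); the cylinder at (7.5, 6.5) is not intersected at this z (z outside [0.5, 23.5]); the cube at (-2, 15.5) (footprint 21×23.5) is included at this height (area 493.50 mm²); Taking the first minus the rest: starting from the 7.5×15 cube (112.50 mm²), the 7×16 cube at (11, 6) misses the remaining region (no effect); the 21×23.5 cube at (-2, 15.5) misses the remaining region (no effect) — area = 112.50 mm². So its area = 112.50 mm². Layer 4 (z = 1.28): the 7.5×15 cube contributes its full rectangle (area 112.50 mm²); the cube at (11, 6) (footprint 7×16) is included at this height (area 112.00 mm²); the r=6 cylinder at (7.5, 6.5) gives a regular 32-gon of circumradius 6 (constant along its height) (area = (32/2)·6.000²·sin(360°/32) = 112.37 mm²); the cube at (-2, 15.5) (footprint 21×23.5) is included at this height (area 493.50 mm²); Taking the first minus the rest: starting from the 7.5×15 cube (112.50 mm²), the 7×16 cube at (11, 6) misses the remaining region (no effect); the r=6 cylinder at (7.5, 6.5) partially overlaps it — only the 56.19 mm² overlap (of its 112.37 mm²) is removed, clipping the outline; the 21×23.5 cube at (-2, 15.5) misses the remaining region (no effect) — area = 56.31 mm². So its area = 56.31 mm². Layer 1 is larger (112.50 vs 56.31 mm²).

layer 1 (z = 0.32 mm)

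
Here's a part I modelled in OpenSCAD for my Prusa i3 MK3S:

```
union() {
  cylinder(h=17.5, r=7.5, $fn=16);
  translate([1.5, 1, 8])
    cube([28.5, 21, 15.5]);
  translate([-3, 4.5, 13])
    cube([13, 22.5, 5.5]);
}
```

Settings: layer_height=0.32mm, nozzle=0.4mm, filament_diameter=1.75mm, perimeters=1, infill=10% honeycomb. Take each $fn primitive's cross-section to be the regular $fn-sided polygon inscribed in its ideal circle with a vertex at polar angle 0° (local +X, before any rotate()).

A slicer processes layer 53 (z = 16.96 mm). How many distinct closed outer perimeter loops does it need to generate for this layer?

At z = 16.96 mm: the cylinder: section is a regular 16-gon, circumradius r=7.5; the cube at (1.5, 1) is present — its section is the full 28.5×21 rectangle; the 13×22.5 cube at (-3, 4.5) contributes its full rectangle; Combining (union): the regions partially overlap (shared area 187.25 mm²), so overlapping operands fuse into one piece — 1 connected region. The result has 1 disconnected region.

1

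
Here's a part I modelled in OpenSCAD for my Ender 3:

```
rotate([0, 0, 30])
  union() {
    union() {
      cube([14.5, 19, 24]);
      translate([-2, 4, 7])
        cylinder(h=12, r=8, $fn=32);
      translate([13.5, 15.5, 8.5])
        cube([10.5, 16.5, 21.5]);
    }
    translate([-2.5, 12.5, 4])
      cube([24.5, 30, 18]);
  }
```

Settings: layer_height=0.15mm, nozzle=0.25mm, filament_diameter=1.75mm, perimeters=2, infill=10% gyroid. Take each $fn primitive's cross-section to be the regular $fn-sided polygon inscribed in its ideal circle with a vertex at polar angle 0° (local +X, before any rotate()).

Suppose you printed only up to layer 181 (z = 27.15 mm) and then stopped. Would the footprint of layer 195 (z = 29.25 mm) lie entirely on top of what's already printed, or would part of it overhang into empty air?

Compare the two slices. At z = 27.15: the cube is absent (z outside [0, 24]); the cylinder at (-2, 4) is absent (z outside [7, 19]); the 10.5×16.5 cube at (13.5, 15.5) contributes its full rectangle (area 173.25 mm²); Combining (union): only the 10.5×16.5 cube at (13.5, 15.5) is present, so the union is just that shape — area = 173.25 mm²; the cube at (-2.5, 12.5) is absent (z outside [4, 22]); Combining (union): only the result so far is present, so the union is just that shape — area = 173.25 mm²; (rotated 30° about Z; rotation is an isometry so areas/perimeters/island counts are preserved). At z = 29.25: the cube does not reach this height (z outside [0, 24]); the cylinder at (-2, 4) does not reach this height (z outside [7, 19]); the cube at (13.5, 15.5) is present — its section is the full 10.5×16.5 rectangle (area 173.25 mm²); Taking the union: only the 10.5×16.5 cube at (13.5, 15.5) is present, so the union is just that shape — area = 173.25 mm²; the cube at (-2.5, 12.5) does not reach this height (z outside [4, 22]); Combining (union): only that combined region is present, so the union is just that shape — area = 173.25 mm²; (rotated 30° about Z; rotation is an isometry so areas/perimeters/island counts are preserved). Checking containment: the cross-section at z = 29.25 is a subset of the cross-section at z = 27.15.

entirely on top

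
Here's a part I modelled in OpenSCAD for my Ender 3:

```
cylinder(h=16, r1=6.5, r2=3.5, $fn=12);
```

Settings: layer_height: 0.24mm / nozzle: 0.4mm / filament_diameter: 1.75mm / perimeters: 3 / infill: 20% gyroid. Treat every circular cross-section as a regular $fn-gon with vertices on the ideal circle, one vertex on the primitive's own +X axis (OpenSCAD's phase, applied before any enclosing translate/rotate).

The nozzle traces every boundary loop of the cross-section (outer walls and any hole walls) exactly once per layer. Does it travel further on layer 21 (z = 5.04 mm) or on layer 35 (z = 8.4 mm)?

Layer 21 (z = 5.04): the cone contributes a regular 12-gon of circumradius 5.555 (interpolated between r1=6.5 and r2=3.5 at t=0.315) (perimeter = 2·12·5.555·sin(180°/12) = 34.51 mm). So its perimeter = 34.51 mm. Layer 35 (z = 8.4): the cone: at t=0.525 of its height the radius interpolates to r₁+(r₂−r₁)t = 4.925, giving a regular 12-gon of that circumradius (perimeter = 2·12·4.925·sin(180°/12) = 30.59 mm). So its perimeter = 30.59 mm. Layer 21 is larger (34.51 vs 30.59 mm).

layer 21 (z = 5.04 mm)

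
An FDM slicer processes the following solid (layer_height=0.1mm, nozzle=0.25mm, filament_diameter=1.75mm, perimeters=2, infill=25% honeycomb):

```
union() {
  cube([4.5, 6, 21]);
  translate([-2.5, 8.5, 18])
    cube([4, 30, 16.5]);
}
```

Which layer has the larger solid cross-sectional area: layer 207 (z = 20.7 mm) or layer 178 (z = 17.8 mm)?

layer 207 (z = 20.7 mm)

Layer 207 (z = 20.7): the cube (footprint 4.5×6) is included at this height (area 27.00 mm²); the 4×30 cube at (-2.5, 8.5) contributes its full rectangle (area 120.00 mm²); Taking the union: the 2 present regions are separate (no shared area or edge), so areas and boundary lengths simply add and each stays a separate island — area = 147.00 mm². So its area = 147.00 mm². Layer 178 (z = 17.8): the cube (footprint 4.5×6) is included at this height (area 27.00 mm²); the cube at (-2.5, 8.5) does not reach this height (z outside [18, 34.5]); Combining (union): only the 4.5×6 cube is present, so the union is just that shape — area = 27.00 mm². So its area = 27.00 mm². Layer 207 is larger (147.00 vs 27.00 mm²).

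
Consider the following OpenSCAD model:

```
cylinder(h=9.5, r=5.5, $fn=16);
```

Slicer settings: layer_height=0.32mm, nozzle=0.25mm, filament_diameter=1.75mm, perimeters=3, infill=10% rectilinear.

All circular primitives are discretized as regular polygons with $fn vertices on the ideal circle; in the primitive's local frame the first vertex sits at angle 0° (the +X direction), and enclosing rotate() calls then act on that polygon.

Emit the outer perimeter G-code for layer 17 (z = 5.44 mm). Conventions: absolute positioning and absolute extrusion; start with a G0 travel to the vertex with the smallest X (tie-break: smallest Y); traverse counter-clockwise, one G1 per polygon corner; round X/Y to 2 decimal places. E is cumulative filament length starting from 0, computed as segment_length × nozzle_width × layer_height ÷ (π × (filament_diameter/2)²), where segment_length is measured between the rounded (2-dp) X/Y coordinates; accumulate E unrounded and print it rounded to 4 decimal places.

G0 X-5.50 Y0.00 Z5.44
G1 X-5.08 Y-2.10 E0.0712
G1 X-3.89 Y-3.89 E0.1427
G1 X-2.10 Y-5.08 E0.2142
G1 X0.00 Y-5.50 E0.2854
G1 X2.10 Y-5.08 E0.3567
G1 X3.89 Y-3.89 E0.4282
G1 X5.08 Y-2.10 E0.4997
G1 X5.50 Y0.00 E0.5709
G1 X5.08 Y2.10 E0.6421
G1 X3.89 Y3.89 E0.7136
G1 X2.10 Y5.08 E0.7851
G1 X0.00 Y5.50 E0.8563
G1 X-2.10 Y5.08 E0.9276
G1 X-3.89 Y3.89 E0.9990
G1 X-5.08 Y2.10 E1.0705
G1 X-5.50 Y0.00 E1.1418

At z = 5.44 mm: the r=5.5 cylinder gives a regular 16-gon of circumradius 5.5 (constant along its height). The outline is a single polygon with 16 vertices. Extrusion per mm of travel: 0.25 × 0.32 / (π × 0.875²) = 0.033260. Accumulating E over each segment gives final E = 1.1418.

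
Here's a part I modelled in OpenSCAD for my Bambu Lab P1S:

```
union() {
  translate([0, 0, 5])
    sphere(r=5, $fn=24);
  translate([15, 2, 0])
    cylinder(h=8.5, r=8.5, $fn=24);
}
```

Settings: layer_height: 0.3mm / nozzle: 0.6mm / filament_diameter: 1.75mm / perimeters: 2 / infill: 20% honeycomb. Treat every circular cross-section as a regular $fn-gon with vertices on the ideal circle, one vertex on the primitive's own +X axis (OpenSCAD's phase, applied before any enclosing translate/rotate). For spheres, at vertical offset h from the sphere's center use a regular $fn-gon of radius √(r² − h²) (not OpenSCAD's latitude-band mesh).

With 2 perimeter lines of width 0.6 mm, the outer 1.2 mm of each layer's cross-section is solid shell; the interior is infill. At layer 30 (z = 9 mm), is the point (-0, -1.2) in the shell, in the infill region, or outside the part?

At z = 9 mm: the r=5 sphere slices to a regular 24-gon of circumradius 3.000 (√(r²−h²) with h=4 from center); the cylinder at (15, 2) is absent (z outside [0, 8.5]); Merging all regions: only the r=5 sphere is present, so the union is just that shape — 1 connected region. Overall, the cross-section is a single solid region. The nearest boundary edge runs (-0.78, -2.90)→(-0.00, -3.00); distance from the point to it = 1.78 mm. The point is inside the cross-section and 1.78 mm from the nearest boundary — more than the 1.2 mm shell width (2 × 0.6), so it's in the infill interior.

infill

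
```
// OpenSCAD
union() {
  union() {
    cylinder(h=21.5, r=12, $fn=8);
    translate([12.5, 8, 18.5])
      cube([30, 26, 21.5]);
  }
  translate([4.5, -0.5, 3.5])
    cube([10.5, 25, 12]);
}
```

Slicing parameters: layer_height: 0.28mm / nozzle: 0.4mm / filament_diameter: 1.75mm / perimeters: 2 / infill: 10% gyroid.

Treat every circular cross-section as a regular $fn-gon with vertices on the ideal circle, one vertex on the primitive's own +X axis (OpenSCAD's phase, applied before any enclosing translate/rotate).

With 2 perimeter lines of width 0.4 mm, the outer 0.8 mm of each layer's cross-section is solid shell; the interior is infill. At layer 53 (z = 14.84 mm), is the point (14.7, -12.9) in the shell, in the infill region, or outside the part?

At z = 14.84 mm: the cylinder: section is a regular 8-gon, circumradius r=12; the cube at (12.5, 8) does not reach this height (z outside [18.5, 40]); Merging all regions: only the r=12 cylinder is present, so the union is just that shape — 1 connected region; the cube at (4.5, -0.5) is present — its section is the full 10.5×25 rectangle; Taking the union: the regions partially overlap (shared area 55.72 mm²), so overlapping operands fuse into one piece — 1 connected region. Overall, the cross-section is a single solid region. The nearest boundary edge runs (8.49, -8.49)→(-0.00, -12.00); distance from the point to it = 7.62 mm. The point is not inside any of the regions above, so it lies outside the cross-section (7.62 mm from the nearest boundary).

outside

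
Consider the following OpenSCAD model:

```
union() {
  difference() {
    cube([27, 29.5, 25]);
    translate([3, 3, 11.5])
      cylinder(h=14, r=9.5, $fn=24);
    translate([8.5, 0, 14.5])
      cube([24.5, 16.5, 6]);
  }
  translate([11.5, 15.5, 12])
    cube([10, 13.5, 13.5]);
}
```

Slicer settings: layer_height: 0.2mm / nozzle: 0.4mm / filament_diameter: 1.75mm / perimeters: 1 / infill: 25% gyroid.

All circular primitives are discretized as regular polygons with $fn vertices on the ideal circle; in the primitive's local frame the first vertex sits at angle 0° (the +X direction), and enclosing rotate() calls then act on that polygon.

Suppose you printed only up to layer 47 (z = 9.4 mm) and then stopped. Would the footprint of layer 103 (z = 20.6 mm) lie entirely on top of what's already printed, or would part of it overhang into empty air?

Compare the two slices. At z = 9.4: the 27×29.5 cube contributes its full rectangle (area 796.50 mm²); the cylinder at (3, 3) does not reach this height (z outside [11.5, 25.5]); the cube at (8.5, 0) does not reach this height (z outside [14.5, 20.5]); Taking the first minus the rest: none of the subtracted shapes is present at this height, so the 27×29.5 cube is unchanged — area = 796.50 mm²; the cube at (11.5, 15.5) is absent (z outside [12, 25.5]); Combining (union): only the result so far is present, so the union is just that shape — area = 796.50 mm². At z = 20.6: the cube (footprint 27×29.5) is included at this height (area 796.50 mm²); the r=9.5 cylinder at (3, 3) gives a regular 24-gon of circumradius 9.5 (constant along its height) (area = (24/2)·9.500²·sin(360°/24) = 280.30 mm²); the cube at (8.5, 0) does not reach this height (z outside [14.5, 20.5]); After the difference (first − rest): starting from the 27×29.5 cube (796.50 mm²), the r=9.5 cylinder at (3, 3) partially overlaps it — only the 134.81 mm² overlap (of its 280.30 mm²) is removed, clipping the outline — area = 661.69 mm²; the cube at (11.5, 15.5) (footprint 10×13.5) is included at this height (area 135.00 mm²); Merging all regions: the 10×13.5 cube at (11.5, 15.5) lies entirely inside the result so far, so the union is just the result so far — area = 661.69 mm². Checking containment: the cross-section at z = 20.6 is a subset of the cross-section at z = 9.4.

entirely on top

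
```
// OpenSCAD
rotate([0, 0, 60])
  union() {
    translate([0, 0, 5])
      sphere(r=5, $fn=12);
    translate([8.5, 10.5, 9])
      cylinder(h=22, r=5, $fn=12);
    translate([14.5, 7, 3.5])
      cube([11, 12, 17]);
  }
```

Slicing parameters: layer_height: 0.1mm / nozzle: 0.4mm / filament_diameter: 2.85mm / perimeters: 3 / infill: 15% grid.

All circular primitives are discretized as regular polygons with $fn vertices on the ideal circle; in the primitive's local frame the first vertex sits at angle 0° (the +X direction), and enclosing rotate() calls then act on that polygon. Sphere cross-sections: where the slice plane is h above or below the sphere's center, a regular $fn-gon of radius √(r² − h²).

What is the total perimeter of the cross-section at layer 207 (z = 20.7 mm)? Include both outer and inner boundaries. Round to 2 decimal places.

At z = 20.7 mm: the sphere is absent (|z−center|=15.700 > r=5); the r=5 cylinder at (8.5, 10.5) gives a regular 12-gon of circumradius 5 (constant along its height) (perimeter = 2·12·5.000·sin(180°/12) = 31.06 mm); the cube at (14.5, 7) does not reach this height (z outside [3.5, 20.5]); Combining (union): only the r=5 cylinder at (8.5, 10.5) is present, so the union is just that shape — boundary = 31.06 mm; (rotated 60° about Z; rotation is an isometry so areas/perimeters/island counts are preserved). Overall, the cross-section is a single solid region. Total boundary length (outer) = 31.06 mm.

31.06 mm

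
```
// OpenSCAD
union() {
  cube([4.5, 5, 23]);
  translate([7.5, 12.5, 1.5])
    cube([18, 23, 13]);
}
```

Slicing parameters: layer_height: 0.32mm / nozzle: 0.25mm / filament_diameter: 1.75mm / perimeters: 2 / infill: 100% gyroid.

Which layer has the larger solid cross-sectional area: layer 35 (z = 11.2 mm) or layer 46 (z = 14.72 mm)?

layer 35 (z = 11.2 mm)

Layer 35 (z = 11.2): the cube is present — its section is the full 4.5×5 rectangle (area 22.50 mm²); the cube at (7.5, 12.5) (footprint 18×23) is included at this height (area 414.00 mm²); Merging all regions: the 2 present regions are separate (no shared area or edge), so areas and boundary lengths simply add and each stays a separate island — area = 436.50 mm². So its area = 436.50 mm². Layer 46 (z = 14.72): the 4.5×5 cube contributes its full rectangle (area 22.50 mm²); the cube at (7.5, 12.5) is not intersected at this z (z outside [1.5, 14.5]); Merging all regions: only the 4.5×5 cube is present, so the union is just that shape — area = 22.50 mm². So its area = 22.50 mm². Layer 35 is larger (436.50 vs 22.50 mm²).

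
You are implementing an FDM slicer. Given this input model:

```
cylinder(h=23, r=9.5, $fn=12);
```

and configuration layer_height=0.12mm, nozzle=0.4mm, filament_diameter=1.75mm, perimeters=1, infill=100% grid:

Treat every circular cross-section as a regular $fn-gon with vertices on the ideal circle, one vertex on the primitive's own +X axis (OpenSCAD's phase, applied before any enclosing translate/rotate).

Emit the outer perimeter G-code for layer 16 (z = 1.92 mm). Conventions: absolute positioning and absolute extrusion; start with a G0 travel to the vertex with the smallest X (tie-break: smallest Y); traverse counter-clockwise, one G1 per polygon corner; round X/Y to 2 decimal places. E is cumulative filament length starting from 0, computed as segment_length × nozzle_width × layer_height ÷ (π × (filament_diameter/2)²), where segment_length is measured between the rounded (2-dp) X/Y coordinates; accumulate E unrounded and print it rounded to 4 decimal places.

At z = 1.92 mm: the r=9.5 cylinder gives a regular 12-gon of circumradius 9.5 (constant along its height). The outline is a single polygon with 12 vertices. Extrusion per mm of travel: 0.4 × 0.12 / (π × 0.875²) = 0.019956. Accumulating E over each segment gives final E = 1.1778.

G0 X-9.50 Y0.00 Z1.92
G1 X-8.23 Y-4.75 E0.0981
G1 X-4.75 Y-8.23 E0.1963
G1 X0.00 Y-9.50 E0.2945
G1 X4.75 Y-8.23 E0.3926
G1 X8.23 Y-4.75 E0.4908
G1 X9.50 Y0.00 E0.5889
G1 X8.23 Y4.75 E0.6870
G1 X4.75 Y8.23 E0.7852
G1 X0.00 Y9.50 E0.8834
G1 X-4.75 Y8.23 E0.9815
G1 X-8.23 Y4.75 E1.0797
G1 X-9.50 Y0.00 E1.1778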